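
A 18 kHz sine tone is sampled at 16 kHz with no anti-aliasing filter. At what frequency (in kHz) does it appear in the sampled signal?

2 kHz

Nyquist = 16,000/2 = 8,000 Hz; 18,000 Hz exceeds it.
Alias = |18,000 − 1×16,000| = |18,000 − 16,000| = 2,000 Hz = 2 kHz.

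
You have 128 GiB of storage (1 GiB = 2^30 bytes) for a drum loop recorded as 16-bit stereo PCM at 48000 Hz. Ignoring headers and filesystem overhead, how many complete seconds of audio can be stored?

715,827 seconds

Uncompressed byte rate = 48,000 × 2 × 2 = 192,000 bytes/s.
Capacity = 128 × 1,073,741,824 = 137,438,953,472 bytes.
137,438,953,472 / 192,000 ≈ 715827.88 s → 715,827 seconds.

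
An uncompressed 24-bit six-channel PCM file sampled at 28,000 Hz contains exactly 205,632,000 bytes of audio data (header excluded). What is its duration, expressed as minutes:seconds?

6:48

Byte rate = 28,000 × 3 × 6 = 504,000 bytes/s.
Duration = 205,632,000 / 504,000 = 408 s.
408 s = 6:48.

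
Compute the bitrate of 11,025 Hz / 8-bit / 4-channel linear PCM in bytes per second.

44,100 bytes/s

Bit rate = 11,025 × 8 × 4 = 352,800 bits/s.
352,800 / 8 = 44,100 bytes/s.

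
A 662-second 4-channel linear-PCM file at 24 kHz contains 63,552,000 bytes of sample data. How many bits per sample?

8 bits

Bytes per sample = 63,552,000 / (24,000 × 662 × 4) = 63,552,000 / 63,552,000 = 1.
Bit depth = 1 × 8 = 8 bits.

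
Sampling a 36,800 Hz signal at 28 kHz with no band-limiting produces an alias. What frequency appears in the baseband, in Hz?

Nyquist = 28,000/2 = 14,000 Hz; 36,800 Hz exceeds it.
Alias = |36,800 − 1×28,000| = |36,800 − 28,000| = 8,800 Hz.

8,800 Hz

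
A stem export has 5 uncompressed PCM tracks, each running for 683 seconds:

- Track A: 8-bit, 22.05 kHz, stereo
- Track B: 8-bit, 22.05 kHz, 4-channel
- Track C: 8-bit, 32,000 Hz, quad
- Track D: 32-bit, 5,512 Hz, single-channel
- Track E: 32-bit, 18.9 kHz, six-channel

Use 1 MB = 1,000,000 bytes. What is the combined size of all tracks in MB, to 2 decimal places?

Track A: 22,050 × 683 × 1 × 2 = 30,120,300 bytes.
Track B: 22,050 × 683 × 1 × 4 = 60,240,600 bytes.
Track C: 32,000 × 683 × 1 × 4 = 87,424,000 bytes.
Track D: 5,512 × 683 × 4 × 1 = 15,058,784 bytes.
Track E: 18,900 × 683 × 4 × 6 = 309,808,800 bytes.
Total = 502,652,484 bytes = 502.65 MB.

502.65 MB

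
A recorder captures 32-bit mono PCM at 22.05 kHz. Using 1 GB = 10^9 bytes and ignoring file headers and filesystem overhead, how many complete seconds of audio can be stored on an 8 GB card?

90,702 seconds

Uncompressed byte rate = 22,050 × 4 × 1 = 88,200 bytes/s.
Capacity = 8 × 1,000,000,000 = 8,000,000,000 bytes.
8,000,000,000 / 88,200 ≈ 90702.95 s → 90,702 seconds.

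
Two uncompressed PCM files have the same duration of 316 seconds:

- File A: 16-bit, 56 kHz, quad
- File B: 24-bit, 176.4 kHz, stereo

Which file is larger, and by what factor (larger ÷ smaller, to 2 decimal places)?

File B, by a factor of 2.36

File A: 56,000 × 2 × 4 = 448,000 bytes/s.
File B: 176,400 × 3 × 2 = 1,058,400 bytes/s.
File B is larger; ratio = 334,454,400 / 141,568,000 = 2.36.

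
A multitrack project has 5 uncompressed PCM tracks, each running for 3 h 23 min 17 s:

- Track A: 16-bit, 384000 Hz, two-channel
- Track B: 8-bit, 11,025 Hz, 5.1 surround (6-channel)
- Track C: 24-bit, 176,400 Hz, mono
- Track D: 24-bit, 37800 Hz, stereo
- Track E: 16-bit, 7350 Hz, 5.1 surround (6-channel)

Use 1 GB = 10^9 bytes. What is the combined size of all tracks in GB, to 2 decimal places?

29.84 GB

3 h 23 min 17 s = 12,197 s.
Track A: 384,000 × 12,197 × 2 × 2 = 18,734,592,000 bytes.
Track B: 11,025 × 12,197 × 1 × 6 = 806,831,550 bytes.
Track C: 176,400 × 12,197 × 3 × 1 = 6,454,652,400 bytes.
Track D: 37,800 × 12,197 × 3 × 2 = 2,766,279,600 bytes.
Track E: 7,350 × 12,197 × 2 × 6 = 1,075,775,400 bytes.
Total = 29,838,130,950 bytes = 29.84 GB.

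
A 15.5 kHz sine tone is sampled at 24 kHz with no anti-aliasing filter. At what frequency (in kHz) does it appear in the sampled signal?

8.5 kHz

Nyquist = 24,000/2 = 12,000 Hz; 15,500 Hz exceeds it.
Alias = |15,500 − 1×24,000| = |15,500 − 24,000| = 8,500 Hz = 8.5 kHz.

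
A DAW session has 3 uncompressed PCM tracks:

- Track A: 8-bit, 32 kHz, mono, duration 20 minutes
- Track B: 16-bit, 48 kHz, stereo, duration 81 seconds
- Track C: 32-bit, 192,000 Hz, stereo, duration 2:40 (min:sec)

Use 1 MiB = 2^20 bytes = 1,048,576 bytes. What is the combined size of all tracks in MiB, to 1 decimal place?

285.8 MiB

Track A: 20 minutes = 1,200 s; 32,000 × 1,200 × 1 × 1 = 38,400,000 bytes.
Track B: 48,000 × 81 × 2 × 2 = 15,552,000 bytes.
Track C: 2:40 (min:sec) = 160 s; 192,000 × 160 × 4 × 2 = 245,760,000 bytes.
Total = 299,712,000 bytes = 285.8 MiB.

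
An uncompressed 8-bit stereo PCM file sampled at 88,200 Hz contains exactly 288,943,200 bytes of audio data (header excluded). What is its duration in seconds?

1,638 seconds

Byte rate = 88,200 × 1 × 2 = 176,400 bytes/s.
Duration = 288,943,200 / 176,400 = 1,638 s.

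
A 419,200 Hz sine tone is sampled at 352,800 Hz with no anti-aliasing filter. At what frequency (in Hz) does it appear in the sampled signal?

66,400 Hz

Nyquist = 352,800/2 = 176,400 Hz; 419,200 Hz exceeds it.
Alias = |419,200 − 1×352,800| = |419,200 − 352,800| = 66,400 Hz.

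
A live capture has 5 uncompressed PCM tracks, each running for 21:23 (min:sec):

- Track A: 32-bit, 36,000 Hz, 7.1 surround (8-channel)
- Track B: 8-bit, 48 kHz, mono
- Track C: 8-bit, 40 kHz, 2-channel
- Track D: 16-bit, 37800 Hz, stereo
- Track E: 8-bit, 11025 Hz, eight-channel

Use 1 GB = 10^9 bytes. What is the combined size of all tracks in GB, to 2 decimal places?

1.95 GB

21:23 (min:sec) = 1,283 s.
Track A: 36,000 × 1,283 × 4 × 8 = 1,478,016,000 bytes.
Track B: 48,000 × 1,283 × 1 × 1 = 61,584,000 bytes.
Track C: 40,000 × 1,283 × 1 × 2 = 102,640,000 bytes.
Track D: 37,800 × 1,283 × 2 × 2 = 193,989,600 bytes.
Track E: 11,025 × 1,283 × 1 × 8 = 113,160,600 bytes.
Total = 1,949,390,200 bytes = 1.95 GB.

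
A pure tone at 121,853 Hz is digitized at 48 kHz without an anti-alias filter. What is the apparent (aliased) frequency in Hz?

Nyquist = 48,000/2 = 24,000 Hz; 121,853 Hz exceeds it.
Alias = |121,853 − 3×48,000| = |121,853 − 144,000| = 22,147 Hz.

22,147 Hz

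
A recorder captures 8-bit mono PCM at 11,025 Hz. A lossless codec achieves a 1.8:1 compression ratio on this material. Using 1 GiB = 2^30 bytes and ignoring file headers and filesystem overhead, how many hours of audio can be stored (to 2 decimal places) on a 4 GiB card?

Uncompressed byte rate = 11,025 × 1 × 1 = 11,025 bytes/s.
After 1.8:1 compression, effective rate ≈ 6125 bytes/s.
Capacity = 4 × 1,073,741,824 = 4,294,967,296 bytes.
4,294,967,296 / effective rate ≈ 701219.15 s → 194.78 hours.

194.78 hours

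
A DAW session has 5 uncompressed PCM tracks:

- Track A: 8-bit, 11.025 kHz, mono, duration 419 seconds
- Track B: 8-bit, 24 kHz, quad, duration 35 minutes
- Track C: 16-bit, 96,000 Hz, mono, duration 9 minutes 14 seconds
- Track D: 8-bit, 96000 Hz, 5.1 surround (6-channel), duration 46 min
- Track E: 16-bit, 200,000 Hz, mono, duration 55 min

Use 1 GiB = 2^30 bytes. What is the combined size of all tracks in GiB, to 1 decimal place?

Track A: 11,025 × 419 × 1 × 1 = 4,619,475 bytes.
Track B: 35 minutes = 2,100 s; 24,000 × 2,100 × 1 × 4 = 201,600,000 bytes.
Track C: 9 minutes 14 seconds = 554 s; 96,000 × 554 × 2 × 1 = 106,368,000 bytes.
Track D: 46 min = 2,760 s; 96,000 × 2,760 × 1 × 6 = 1,589,760,000 bytes.
Track E: 55 min = 3,300 s; 200,000 × 3,300 × 2 × 1 = 1,320,000,000 bytes.
Total = 3,222,347,475 bytes = 3.0 GiB.

3.0 GiB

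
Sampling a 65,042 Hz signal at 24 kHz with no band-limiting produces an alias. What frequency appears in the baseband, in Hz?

Nyquist = 24,000/2 = 12,000 Hz; 65,042 Hz exceeds it.
Alias = |65,042 − 3×24,000| = |65,042 − 72,000| = 6,958 Hz.

6,958 Hz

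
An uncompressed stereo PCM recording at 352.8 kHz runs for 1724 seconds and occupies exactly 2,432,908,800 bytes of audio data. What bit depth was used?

16 bits

Bytes per sample = 2,432,908,800 / (352,800 × 1,724 × 2) = 2,432,908,800 / 1,216,454,400 = 2.
Bit depth = 2 × 8 = 16 bits.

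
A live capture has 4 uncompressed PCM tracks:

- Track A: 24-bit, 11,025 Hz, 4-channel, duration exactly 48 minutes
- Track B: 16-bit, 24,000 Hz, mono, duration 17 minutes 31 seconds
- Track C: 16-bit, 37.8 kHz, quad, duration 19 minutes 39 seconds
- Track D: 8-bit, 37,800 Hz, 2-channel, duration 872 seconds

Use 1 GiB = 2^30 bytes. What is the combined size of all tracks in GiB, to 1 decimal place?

Track A: exactly 48 minutes = 2,880 s; 11,025 × 2,880 × 3 × 4 = 381,024,000 bytes.
Track B: 17 minutes 31 seconds = 1,051 s; 24,000 × 1,051 × 2 × 1 = 50,448,000 bytes.
Track C: 19 minutes 39 seconds = 1,179 s; 37,800 × 1,179 × 2 × 4 = 356,529,600 bytes.
Track D: 37,800 × 872 × 1 × 2 = 65,923,200 bytes.
Total = 853,924,800 bytes = 0.8 GiB.

0.8 GiB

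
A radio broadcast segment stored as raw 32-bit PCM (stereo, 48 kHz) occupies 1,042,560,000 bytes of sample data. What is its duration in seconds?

Byte rate = 48,000 × 4 × 2 = 384,000 bytes/s.
Duration = 1,042,560,000 / 384,000 = 2,715 s.

2,715 seconds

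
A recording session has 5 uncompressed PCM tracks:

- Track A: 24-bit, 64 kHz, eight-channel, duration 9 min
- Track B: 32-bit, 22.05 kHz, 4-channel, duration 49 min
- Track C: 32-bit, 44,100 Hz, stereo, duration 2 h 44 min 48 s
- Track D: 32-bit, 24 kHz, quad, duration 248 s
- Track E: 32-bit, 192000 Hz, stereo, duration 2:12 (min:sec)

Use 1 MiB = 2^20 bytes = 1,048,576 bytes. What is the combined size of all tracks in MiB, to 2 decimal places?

Track A: 9 min = 540 s; 64,000 × 540 × 3 × 8 = 829,440,000 bytes.
Track B: 49 min = 2,940 s; 22,050 × 2,940 × 4 × 4 = 1,037,232,000 bytes.
Track C: 2 h 44 min 48 s = 9,888 s; 44,100 × 9,888 × 4 × 2 = 3,488,486,400 bytes.
Track D: 24,000 × 248 × 4 × 4 = 95,232,000 bytes.
Track E: 2:12 (min:sec) = 132 s; 192,000 × 132 × 4 × 2 = 202,752,000 bytes.
Total = 5,653,142,400 bytes = 5391.26 MiB.

5391.26 MiB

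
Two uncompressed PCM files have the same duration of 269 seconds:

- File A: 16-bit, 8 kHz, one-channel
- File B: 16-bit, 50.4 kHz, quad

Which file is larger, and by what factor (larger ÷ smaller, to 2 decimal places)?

File A: 8,000 × 2 × 1 = 16,000 bytes/s.
File B: 50,400 × 2 × 4 = 403,200 bytes/s.
File B is larger; ratio = 108,460,800 / 4,304,000 = 25.20.

File B, by a factor of 25.20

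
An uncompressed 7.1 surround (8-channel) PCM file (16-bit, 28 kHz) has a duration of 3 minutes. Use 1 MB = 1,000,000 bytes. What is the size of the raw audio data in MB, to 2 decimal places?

Duration = 3 minutes = 180 s.
Bytes = 28,000 samples/s × 180 s × 2 bytes/sample × 8 ch = 80,640,000 bytes.
80,640,000 / 1,000,000 = 80.64 MB.

80.64 MB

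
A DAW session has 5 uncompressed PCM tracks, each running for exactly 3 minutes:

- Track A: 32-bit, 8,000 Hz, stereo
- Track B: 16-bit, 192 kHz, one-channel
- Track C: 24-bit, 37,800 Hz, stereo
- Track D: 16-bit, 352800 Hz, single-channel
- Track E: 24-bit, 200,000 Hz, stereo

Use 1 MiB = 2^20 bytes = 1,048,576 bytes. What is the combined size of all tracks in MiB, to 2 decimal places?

442.96 MiB

exactly 3 minutes = 180 s.
Track A: 8,000 × 180 × 4 × 2 = 11,520,000 bytes.
Track B: 192,000 × 180 × 2 × 1 = 69,120,000 bytes.
Track C: 37,800 × 180 × 3 × 2 = 40,824,000 bytes.
Track D: 352,800 × 180 × 2 × 1 = 127,008,000 bytes.
Track E: 200,000 × 180 × 3 × 2 = 216,000,000 bytes.
Total = 464,472,000 bytes = 442.96 MiB.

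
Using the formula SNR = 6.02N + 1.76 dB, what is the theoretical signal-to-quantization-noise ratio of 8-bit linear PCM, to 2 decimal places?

49.92 dB

6.02 × 8 + 1.76 = 49.92 dB.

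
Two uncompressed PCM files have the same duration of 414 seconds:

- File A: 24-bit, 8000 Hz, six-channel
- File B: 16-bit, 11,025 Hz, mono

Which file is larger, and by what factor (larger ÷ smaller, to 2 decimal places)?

File A: 8,000 × 3 × 6 = 144,000 bytes/s.
File B: 11,025 × 2 × 1 = 22,050 bytes/s.
File A is larger; ratio = 59,616,000 / 9,128,700 = 6.53.

File A, by a factor of 6.53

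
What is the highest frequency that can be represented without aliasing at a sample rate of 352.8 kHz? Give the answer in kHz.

176.4 kHz

Nyquist frequency = sample rate / 2 = 352,800 / 2 = 176.4 kHz.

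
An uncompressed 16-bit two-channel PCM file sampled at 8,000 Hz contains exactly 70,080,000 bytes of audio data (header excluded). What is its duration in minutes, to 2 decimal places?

36.50 minutes

Byte rate = 8,000 × 2 × 2 = 32,000 bytes/s.
Duration = 70,080,000 / 32,000 = 2,190 s.
2,190 s / 60 = 36.50 minutes.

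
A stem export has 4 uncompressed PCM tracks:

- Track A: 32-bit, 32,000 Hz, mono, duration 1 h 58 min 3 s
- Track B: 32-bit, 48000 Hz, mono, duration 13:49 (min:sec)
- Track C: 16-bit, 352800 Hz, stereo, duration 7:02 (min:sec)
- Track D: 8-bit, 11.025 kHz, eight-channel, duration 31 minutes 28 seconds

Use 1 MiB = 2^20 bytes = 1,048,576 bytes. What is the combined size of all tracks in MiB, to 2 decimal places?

1743.16 MiB

Track A: 1 h 58 min 3 s = 7,083 s; 32,000 × 7,083 × 4 × 1 = 906,624,000 bytes.
Track B: 13:49 (min:sec) = 829 s; 48,000 × 829 × 4 × 1 = 159,168,000 bytes.
Track C: 7:02 (min:sec) = 422 s; 352,800 × 422 × 2 × 2 = 595,526,400 bytes.
Track D: 31 minutes 28 seconds = 1,888 s; 11,025 × 1,888 × 1 × 8 = 166,521,600 bytes.
Total = 1,827,840,000 bytes = 1743.16 MiB.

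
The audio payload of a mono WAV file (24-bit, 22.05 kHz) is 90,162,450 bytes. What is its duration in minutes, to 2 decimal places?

Byte rate = 22,050 × 3 × 1 = 66,150 bytes/s.
Duration = 90,162,450 / 66,150 = 1,363 s.
1,363 s / 60 = 22.72 minutes.

22.72 minutes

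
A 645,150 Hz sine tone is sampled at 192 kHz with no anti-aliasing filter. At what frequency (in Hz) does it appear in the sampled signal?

69,150 Hz

Nyquist = 192,000/2 = 96,000 Hz; 645,150 Hz exceeds it.
Alias = |645,150 − 3×192,000| = |645,150 − 576,000| = 69,150 Hz.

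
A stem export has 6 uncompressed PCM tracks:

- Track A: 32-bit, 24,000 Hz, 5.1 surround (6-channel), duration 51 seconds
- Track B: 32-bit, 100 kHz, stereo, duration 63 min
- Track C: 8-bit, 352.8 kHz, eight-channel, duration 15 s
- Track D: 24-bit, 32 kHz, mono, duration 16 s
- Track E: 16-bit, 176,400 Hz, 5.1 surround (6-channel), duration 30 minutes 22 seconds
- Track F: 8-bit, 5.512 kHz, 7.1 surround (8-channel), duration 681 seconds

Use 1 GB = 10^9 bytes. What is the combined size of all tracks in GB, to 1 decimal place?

Track A: 24,000 × 51 × 4 × 6 = 29,376,000 bytes.
Track B: 63 min = 3,780 s; 100,000 × 3,780 × 4 × 2 = 3,024,000,000 bytes.
Track C: 352,800 × 15 × 1 × 8 = 42,336,000 bytes.
Track D: 32,000 × 16 × 3 × 1 = 1,536,000 bytes.
Track E: 30 minutes 22 seconds = 1,822 s; 176,400 × 1,822 × 2 × 6 = 3,856,809,600 bytes.
Track F: 5,512 × 681 × 1 × 8 = 30,029,376 bytes.
Total = 6,984,086,976 bytes = 7.0 GB.

7.0 GB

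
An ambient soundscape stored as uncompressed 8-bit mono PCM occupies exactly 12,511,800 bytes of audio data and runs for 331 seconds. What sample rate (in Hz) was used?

37,800 Hz

Bytes = sample_rate × seconds × bytes_per_sample × channels.
sample_rate = 12,511,800 / (331 × 1 × 1) = 12,511,800 / 331 = 37,800 Hz.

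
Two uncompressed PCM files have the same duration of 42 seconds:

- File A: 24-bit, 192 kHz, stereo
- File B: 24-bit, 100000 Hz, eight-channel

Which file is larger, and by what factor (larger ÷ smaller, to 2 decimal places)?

File B, by a factor of 2.08

File A: 192,000 × 3 × 2 = 1,152,000 bytes/s.
File B: 100,000 × 3 × 8 = 2,400,000 bytes/s.
File B is larger; ratio = 100,800,000 / 48,384,000 = 2.08.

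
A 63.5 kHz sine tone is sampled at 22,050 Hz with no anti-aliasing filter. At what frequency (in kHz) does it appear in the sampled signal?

2.65 kHz

Nyquist = 22,050/2 = 11,025 Hz; 63,500 Hz exceeds it.
Alias = |63,500 − 3×22,050| = |63,500 − 66,150| = 2,650 Hz = 2.65 kHz.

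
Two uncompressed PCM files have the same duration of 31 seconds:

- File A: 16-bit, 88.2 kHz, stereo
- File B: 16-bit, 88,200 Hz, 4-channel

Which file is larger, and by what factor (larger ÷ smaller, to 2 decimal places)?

File B, by a factor of 2.00

File A: 88,200 × 2 × 2 = 352,800 bytes/s.
File B: 88,200 × 2 × 4 = 705,600 bytes/s.
File B is larger; ratio = 21,873,600 / 10,936,800 = 2.00.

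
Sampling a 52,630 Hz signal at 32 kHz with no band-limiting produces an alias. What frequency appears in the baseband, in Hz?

Nyquist = 32,000/2 = 16,000 Hz; 52,630 Hz exceeds it.
Alias = |52,630 − 2×32,000| = |52,630 − 64,000| = 11,370 Hz.

11,370 Hz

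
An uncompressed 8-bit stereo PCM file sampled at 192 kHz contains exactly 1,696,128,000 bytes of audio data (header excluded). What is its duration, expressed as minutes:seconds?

73:37

Byte rate = 192,000 × 1 × 2 = 384,000 bytes/s.
Duration = 1,696,128,000 / 384,000 = 4,417 s.
4,417 s = 73:37.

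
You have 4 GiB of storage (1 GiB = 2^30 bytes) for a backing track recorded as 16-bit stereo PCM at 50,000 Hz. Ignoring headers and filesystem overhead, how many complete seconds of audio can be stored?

21,474 seconds

Uncompressed byte rate = 50,000 × 2 × 2 = 200,000 bytes/s.
Capacity = 4 × 1,073,741,824 = 4,294,967,296 bytes.
4,294,967,296 / 200,000 ≈ 21474.84 s → 21,474 seconds.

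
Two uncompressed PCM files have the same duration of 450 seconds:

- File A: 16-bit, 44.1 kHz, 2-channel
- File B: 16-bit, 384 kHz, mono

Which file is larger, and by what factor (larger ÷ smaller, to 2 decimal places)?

File B, by a factor of 4.35

File A: 44,100 × 2 × 2 = 176,400 bytes/s.
File B: 384,000 × 2 × 1 = 768,000 bytes/s.
File B is larger; ratio = 345,600,000 / 79,380,000 = 4.35.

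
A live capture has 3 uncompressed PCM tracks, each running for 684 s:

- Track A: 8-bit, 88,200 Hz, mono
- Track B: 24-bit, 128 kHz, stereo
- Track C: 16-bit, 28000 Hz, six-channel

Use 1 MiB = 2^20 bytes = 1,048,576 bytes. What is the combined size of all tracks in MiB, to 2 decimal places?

Track A: 88,200 × 684 × 1 × 1 = 60,328,800 bytes.
Track B: 128,000 × 684 × 3 × 2 = 525,312,000 bytes.
Track C: 28,000 × 684 × 2 × 6 = 229,824,000 bytes.
Total = 815,464,800 bytes = 777.69 MiB.

777.69 MiB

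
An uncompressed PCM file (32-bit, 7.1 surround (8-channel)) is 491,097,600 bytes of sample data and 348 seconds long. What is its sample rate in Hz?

Bytes = sample_rate × seconds × bytes_per_sample × channels.
sample_rate = 491,097,600 / (348 × 4 × 8) = 491,097,600 / 11,136 = 44,100 Hz.

44,100 Hz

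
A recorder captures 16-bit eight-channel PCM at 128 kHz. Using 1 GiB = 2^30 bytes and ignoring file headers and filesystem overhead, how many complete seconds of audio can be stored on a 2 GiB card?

1,048 seconds

Uncompressed byte rate = 128,000 × 2 × 8 = 2,048,000 bytes/s.
Capacity = 2 × 1,073,741,824 = 2,147,483,648 bytes.
2,147,483,648 / 2,048,000 ≈ 1048.58 s → 1,048 seconds.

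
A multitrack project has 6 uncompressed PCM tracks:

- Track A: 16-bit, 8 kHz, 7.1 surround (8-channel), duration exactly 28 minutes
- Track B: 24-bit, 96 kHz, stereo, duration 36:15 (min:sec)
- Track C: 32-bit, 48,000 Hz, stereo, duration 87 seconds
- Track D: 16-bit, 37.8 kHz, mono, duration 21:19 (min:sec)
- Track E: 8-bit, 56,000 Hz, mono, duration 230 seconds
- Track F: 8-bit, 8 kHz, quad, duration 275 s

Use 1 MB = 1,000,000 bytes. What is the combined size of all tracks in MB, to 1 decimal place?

Track A: exactly 28 minutes = 1,680 s; 8,000 × 1,680 × 2 × 8 = 215,040,000 bytes.
Track B: 36:15 (min:sec) = 2,175 s; 96,000 × 2,175 × 3 × 2 = 1,252,800,000 bytes.
Track C: 48,000 × 87 × 4 × 2 = 33,408,000 bytes.
Track D: 21:19 (min:sec) = 1,279 s; 37,800 × 1,279 × 2 × 1 = 96,692,400 bytes.
Track E: 56,000 × 230 × 1 × 1 = 12,880,000 bytes.
Track F: 8,000 × 275 × 1 × 4 = 8,800,000 bytes.
Total = 1,619,620,400 bytes = 1619.6 MB.

1619.6 MB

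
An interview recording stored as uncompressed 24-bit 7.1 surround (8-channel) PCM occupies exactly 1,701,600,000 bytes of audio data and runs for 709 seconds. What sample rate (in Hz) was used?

100,000 Hz

Bytes = sample_rate × seconds × bytes_per_sample × channels.
sample_rate = 1,701,600,000 / (709 × 3 × 8) = 1,701,600,000 / 17,016 = 100,000 Hz.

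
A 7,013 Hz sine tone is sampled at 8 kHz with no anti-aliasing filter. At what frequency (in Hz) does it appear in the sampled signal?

987 Hz

Nyquist = 8,000/2 = 4,000 Hz; 7,013 Hz exceeds it.
Alias = |7,013 − 1×8,000| = |7,013 − 8,000| = 987 Hz.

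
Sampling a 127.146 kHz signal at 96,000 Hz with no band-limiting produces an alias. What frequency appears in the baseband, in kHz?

Nyquist = 96,000/2 = 48,000 Hz; 127,146 Hz exceeds it.
Alias = |127,146 − 1×96,000| = |127,146 − 96,000| = 31,146 Hz = 31.146 kHz.

31.146 kHz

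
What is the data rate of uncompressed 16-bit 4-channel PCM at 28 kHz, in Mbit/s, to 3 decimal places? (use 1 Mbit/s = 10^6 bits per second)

1.792 Mbit/s

Bit rate = 28,000 × 16 × 4 = 1,792,000 bits/s.
= 1.792 Mbit/s.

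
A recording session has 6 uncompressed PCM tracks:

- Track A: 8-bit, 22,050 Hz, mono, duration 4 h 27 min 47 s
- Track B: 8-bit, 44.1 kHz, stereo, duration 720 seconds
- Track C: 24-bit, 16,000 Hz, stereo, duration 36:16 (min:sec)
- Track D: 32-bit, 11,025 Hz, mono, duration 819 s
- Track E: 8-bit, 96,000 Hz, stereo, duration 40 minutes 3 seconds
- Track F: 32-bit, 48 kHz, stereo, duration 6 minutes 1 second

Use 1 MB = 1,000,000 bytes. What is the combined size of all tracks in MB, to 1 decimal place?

1262.8 MB

Track A: 4 h 27 min 47 s = 16,067 s; 22,050 × 16,067 × 1 × 1 = 354,277,350 bytes.
Track B: 44,100 × 720 × 1 × 2 = 63,504,000 bytes.
Track C: 36:16 (min:sec) = 2,176 s; 16,000 × 2,176 × 3 × 2 = 208,896,000 bytes.
Track D: 11,025 × 819 × 4 × 1 = 36,117,900 bytes.
Track E: 40 minutes 3 seconds = 2,403 s; 96,000 × 2,403 × 1 × 2 = 461,376,000 bytes.
Track F: 6 minutes 1 second = 361 s; 48,000 × 361 × 4 × 2 = 138,624,000 bytes.
Total = 1,262,795,250 bytes = 1262.8 MB.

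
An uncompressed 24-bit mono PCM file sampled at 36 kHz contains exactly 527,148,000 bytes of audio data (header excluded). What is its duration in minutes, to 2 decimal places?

Byte rate = 36,000 × 3 × 1 = 108,000 bytes/s.
Duration = 527,148,000 / 108,000 = 4,881 s.
4,881 s / 60 = 81.35 minutes.

81.35 minutes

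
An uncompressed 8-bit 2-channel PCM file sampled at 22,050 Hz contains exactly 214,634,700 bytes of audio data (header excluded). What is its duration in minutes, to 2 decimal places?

Byte rate = 22,050 × 1 × 2 = 44,100 bytes/s.
Duration = 214,634,700 / 44,100 = 4,867 s.
4,867 s / 60 = 81.12 minutes.

81.12 minutes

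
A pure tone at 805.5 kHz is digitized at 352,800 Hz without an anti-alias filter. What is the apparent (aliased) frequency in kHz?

99.9 kHz

Nyquist = 352,800/2 = 176,400 Hz; 805,500 Hz exceeds it.
Alias = |805,500 − 2×352,800| = |805,500 − 705,600| = 99,900 Hz = 99.9 kHz.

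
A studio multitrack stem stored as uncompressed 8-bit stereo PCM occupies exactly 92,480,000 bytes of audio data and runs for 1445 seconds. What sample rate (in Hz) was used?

Bytes = sample_rate × seconds × bytes_per_sample × channels.
sample_rate = 92,480,000 / (1,445 × 1 × 2) = 92,480,000 / 2,890 = 32,000 Hz.

32,000 Hz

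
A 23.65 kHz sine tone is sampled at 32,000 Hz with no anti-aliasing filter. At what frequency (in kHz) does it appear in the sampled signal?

Nyquist = 32,000/2 = 16,000 Hz; 23,650 Hz exceeds it.
Alias = |23,650 − 1×32,000| = |23,650 − 32,000| = 8,350 Hz = 8.35 kHz.

8.35 kHz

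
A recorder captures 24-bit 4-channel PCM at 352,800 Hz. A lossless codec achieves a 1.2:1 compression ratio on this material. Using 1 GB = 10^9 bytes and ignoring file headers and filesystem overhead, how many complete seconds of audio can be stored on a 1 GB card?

283 seconds

Uncompressed byte rate = 352,800 × 3 × 4 = 4,233,600 bytes/s.
After 1.2:1 compression, effective rate ≈ 3528000 bytes/s.
Capacity = 1 × 1,000,000,000 = 1,000,000,000 bytes.
1,000,000,000 / effective rate ≈ 283.45 s → 283 seconds.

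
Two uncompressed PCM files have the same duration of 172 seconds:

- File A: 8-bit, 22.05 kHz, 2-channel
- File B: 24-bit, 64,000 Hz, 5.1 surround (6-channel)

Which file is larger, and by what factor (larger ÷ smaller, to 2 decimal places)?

File B, by a factor of 26.12

File A: 22,050 × 1 × 2 = 44,100 bytes/s.
File B: 64,000 × 3 × 6 = 1,152,000 bytes/s.
File B is larger; ratio = 198,144,000 / 7,585,200 = 26.12.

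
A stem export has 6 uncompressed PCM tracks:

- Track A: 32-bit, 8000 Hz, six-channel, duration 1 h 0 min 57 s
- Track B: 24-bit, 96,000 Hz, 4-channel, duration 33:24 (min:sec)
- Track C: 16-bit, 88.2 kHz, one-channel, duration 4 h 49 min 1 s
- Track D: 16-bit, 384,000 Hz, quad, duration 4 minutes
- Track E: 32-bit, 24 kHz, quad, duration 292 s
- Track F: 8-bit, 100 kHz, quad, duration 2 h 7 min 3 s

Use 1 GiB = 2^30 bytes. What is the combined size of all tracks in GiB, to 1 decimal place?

9.3 GiB

Track A: 1 h 0 min 57 s = 3,657 s; 8,000 × 3,657 × 4 × 6 = 702,144,000 bytes.
Track B: 33:24 (min:sec) = 2,004 s; 96,000 × 2,004 × 3 × 4 = 2,308,608,000 bytes.
Track C: 4 h 49 min 1 s = 17,341 s; 88,200 × 17,341 × 2 × 1 = 3,058,952,400 bytes.
Track D: 4 minutes = 240 s; 384,000 × 240 × 2 × 4 = 737,280,000 bytes.
Track E: 24,000 × 292 × 4 × 4 = 112,128,000 bytes.
Track F: 2 h 7 min 3 s = 7,623 s; 100,000 × 7,623 × 1 × 4 = 3,049,200,000 bytes.
Total = 9,968,312,400 bytes = 9.3 GiB.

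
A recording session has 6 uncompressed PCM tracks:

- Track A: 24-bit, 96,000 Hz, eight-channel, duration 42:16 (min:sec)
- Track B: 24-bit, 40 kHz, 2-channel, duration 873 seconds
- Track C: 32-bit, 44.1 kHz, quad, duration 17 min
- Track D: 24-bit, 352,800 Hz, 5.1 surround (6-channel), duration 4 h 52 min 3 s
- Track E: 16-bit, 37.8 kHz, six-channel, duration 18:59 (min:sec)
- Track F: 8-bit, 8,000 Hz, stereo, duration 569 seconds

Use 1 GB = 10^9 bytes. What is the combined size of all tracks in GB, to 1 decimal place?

Track A: 42:16 (min:sec) = 2,536 s; 96,000 × 2,536 × 3 × 8 = 5,842,944,000 bytes.
Track B: 40,000 × 873 × 3 × 2 = 209,520,000 bytes.
Track C: 17 min = 1,020 s; 44,100 × 1,020 × 4 × 4 = 719,712,000 bytes.
Track D: 4 h 52 min 3 s = 17,523 s; 352,800 × 17,523 × 3 × 6 = 111,278,059,200 bytes.
Track E: 18:59 (min:sec) = 1,139 s; 37,800 × 1,139 × 2 × 6 = 516,650,400 bytes.
Track F: 8,000 × 569 × 1 × 2 = 9,104,000 bytes.
Total = 118,575,989,600 bytes = 118.6 GB.

118.6 GB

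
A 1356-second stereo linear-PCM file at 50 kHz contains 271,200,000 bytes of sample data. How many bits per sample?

16 bits

Bytes per sample = 271,200,000 / (50,000 × 1,356 × 2) = 271,200,000 / 135,600,000 = 2.
Bit depth = 2 × 8 = 16 bits.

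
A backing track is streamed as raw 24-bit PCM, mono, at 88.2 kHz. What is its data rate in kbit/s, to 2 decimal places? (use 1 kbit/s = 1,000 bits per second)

2116.80 kbit/s

Bit rate = 88,200 × 24 × 1 = 2,116,800 bits/s.
= 2116.80 kbit/s.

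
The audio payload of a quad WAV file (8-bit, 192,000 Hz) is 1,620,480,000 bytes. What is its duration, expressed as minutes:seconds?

35:10

Byte rate = 192,000 × 1 × 4 = 768,000 bytes/s.
Duration = 1,620,480,000 / 768,000 = 2,110 s.
2,110 s = 35:10.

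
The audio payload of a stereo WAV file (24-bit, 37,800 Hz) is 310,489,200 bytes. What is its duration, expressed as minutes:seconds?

Byte rate = 37,800 × 3 × 2 = 226,800 bytes/s.
Duration = 310,489,200 / 226,800 = 1,369 s.
1,369 s = 22:49.

22:49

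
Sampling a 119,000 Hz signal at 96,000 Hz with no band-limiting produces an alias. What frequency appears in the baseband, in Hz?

23,000 Hz

Nyquist = 96,000/2 = 48,000 Hz; 119,000 Hz exceeds it.
Alias = |119,000 − 1×96,000| = |119,000 − 96,000| = 23,000 Hz.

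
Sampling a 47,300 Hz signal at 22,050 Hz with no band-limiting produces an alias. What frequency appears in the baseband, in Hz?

Nyquist = 22,050/2 = 11,025 Hz; 47,300 Hz exceeds it.
Alias = |47,300 − 2×22,050| = |47,300 − 44,100| = 3,200 Hz.

3,200 Hz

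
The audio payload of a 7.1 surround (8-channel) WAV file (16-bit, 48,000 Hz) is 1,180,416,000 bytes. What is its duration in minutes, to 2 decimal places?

25.62 minutes

Byte rate = 48,000 × 2 × 8 = 768,000 bytes/s.
Duration = 1,180,416,000 / 768,000 = 1,537 s.
1,537 s / 60 = 25.62 minutes.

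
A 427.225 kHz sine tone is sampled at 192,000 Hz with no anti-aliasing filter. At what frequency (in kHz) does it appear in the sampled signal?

Nyquist = 192,000/2 = 96,000 Hz; 427,225 Hz exceeds it.
Alias = |427,225 − 2×192,000| = |427,225 − 384,000| = 43,225 Hz = 43.225 kHz.

43.225 kHz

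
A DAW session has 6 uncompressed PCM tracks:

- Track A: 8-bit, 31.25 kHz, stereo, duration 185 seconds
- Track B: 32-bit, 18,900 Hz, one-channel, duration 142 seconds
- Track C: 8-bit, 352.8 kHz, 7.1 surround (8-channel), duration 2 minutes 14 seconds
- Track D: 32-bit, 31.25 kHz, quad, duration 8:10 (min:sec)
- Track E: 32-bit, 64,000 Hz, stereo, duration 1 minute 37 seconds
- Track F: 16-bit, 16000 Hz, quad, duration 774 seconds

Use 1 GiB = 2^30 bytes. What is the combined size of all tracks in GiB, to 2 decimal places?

Track A: 31,250 × 185 × 1 × 2 = 11,562,500 bytes.
Track B: 18,900 × 142 × 4 × 1 = 10,735,200 bytes.
Track C: 2 minutes 14 seconds = 134 s; 352,800 × 134 × 1 × 8 = 378,201,600 bytes.
Track D: 8:10 (min:sec) = 490 s; 31,250 × 490 × 4 × 4 = 245,000,000 bytes.
Track E: 1 minute 37 seconds = 97 s; 64,000 × 97 × 4 × 2 = 49,664,000 bytes.
Track F: 16,000 × 774 × 2 × 4 = 99,072,000 bytes.
Total = 794,235,300 bytes = 0.74 GiB.

0.74 GiB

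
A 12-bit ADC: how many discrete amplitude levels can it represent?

4,096 levels

2^12 = 4,096.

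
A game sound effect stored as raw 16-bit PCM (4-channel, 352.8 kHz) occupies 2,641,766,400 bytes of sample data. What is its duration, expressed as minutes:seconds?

Byte rate = 352,800 × 2 × 4 = 2,822,400 bytes/s.
Duration = 2,641,766,400 / 2,822,400 = 936 s.
936 s = 15:36.

15:36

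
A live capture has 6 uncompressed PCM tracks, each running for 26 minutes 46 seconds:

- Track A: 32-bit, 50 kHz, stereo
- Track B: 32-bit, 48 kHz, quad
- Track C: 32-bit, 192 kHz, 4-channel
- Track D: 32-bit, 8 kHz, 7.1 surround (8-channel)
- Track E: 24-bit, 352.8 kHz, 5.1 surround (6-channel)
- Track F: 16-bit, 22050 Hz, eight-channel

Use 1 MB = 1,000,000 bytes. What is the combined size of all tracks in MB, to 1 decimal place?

26 minutes 46 seconds = 1,606 s.
Track A: 50,000 × 1,606 × 4 × 2 = 642,400,000 bytes.
Track B: 48,000 × 1,606 × 4 × 4 = 1,233,408,000 bytes.
Track C: 192,000 × 1,606 × 4 × 4 = 4,933,632,000 bytes.
Track D: 8,000 × 1,606 × 4 × 8 = 411,136,000 bytes.
Track E: 352,800 × 1,606 × 3 × 6 = 10,198,742,400 bytes.
Track F: 22,050 × 1,606 × 2 × 8 = 566,596,800 bytes.
Total = 17,985,915,200 bytes = 17985.9 MB.

17985.9 MB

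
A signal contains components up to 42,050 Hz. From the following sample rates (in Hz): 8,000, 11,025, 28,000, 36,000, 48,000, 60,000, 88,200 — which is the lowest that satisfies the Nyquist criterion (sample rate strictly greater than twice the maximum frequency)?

88,200 Hz

Need sample rate > 2 × 42,050 = 84,100 Hz.
Lowest listed rate above 84,100 Hz is 88,200 Hz.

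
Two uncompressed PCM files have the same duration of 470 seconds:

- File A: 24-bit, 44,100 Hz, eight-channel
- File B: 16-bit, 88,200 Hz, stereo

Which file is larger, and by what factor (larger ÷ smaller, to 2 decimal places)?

File A: 44,100 × 3 × 8 = 1,058,400 bytes/s.
File B: 88,200 × 2 × 2 = 352,800 bytes/s.
File A is larger; ratio = 497,448,000 / 165,816,000 = 3.00.

File A, by a factor of 3.00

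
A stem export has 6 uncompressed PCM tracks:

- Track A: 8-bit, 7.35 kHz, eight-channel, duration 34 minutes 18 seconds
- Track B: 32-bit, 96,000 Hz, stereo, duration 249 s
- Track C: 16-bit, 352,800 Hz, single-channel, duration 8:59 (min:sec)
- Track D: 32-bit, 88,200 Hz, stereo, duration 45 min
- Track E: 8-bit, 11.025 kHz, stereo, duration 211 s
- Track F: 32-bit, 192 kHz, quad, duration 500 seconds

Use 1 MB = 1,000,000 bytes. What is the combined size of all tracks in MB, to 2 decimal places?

4138.33 MB

Track A: 34 minutes 18 seconds = 2,058 s; 7,350 × 2,058 × 1 × 8 = 121,010,400 bytes.
Track B: 96,000 × 249 × 4 × 2 = 191,232,000 bytes.
Track C: 8:59 (min:sec) = 539 s; 352,800 × 539 × 2 × 1 = 380,318,400 bytes.
Track D: 45 min = 2,700 s; 88,200 × 2,700 × 4 × 2 = 1,905,120,000 bytes.
Track E: 11,025 × 211 × 1 × 2 = 4,652,550 bytes.
Track F: 192,000 × 500 × 4 × 4 = 1,536,000,000 bytes.
Total = 4,138,333,350 bytes = 4138.33 MB.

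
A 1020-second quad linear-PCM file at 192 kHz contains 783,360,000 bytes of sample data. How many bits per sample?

Bytes per sample = 783,360,000 / (192,000 × 1,020 × 4) = 783,360,000 / 783,360,000 = 1.
Bit depth = 1 × 8 = 8 bits.

8 bits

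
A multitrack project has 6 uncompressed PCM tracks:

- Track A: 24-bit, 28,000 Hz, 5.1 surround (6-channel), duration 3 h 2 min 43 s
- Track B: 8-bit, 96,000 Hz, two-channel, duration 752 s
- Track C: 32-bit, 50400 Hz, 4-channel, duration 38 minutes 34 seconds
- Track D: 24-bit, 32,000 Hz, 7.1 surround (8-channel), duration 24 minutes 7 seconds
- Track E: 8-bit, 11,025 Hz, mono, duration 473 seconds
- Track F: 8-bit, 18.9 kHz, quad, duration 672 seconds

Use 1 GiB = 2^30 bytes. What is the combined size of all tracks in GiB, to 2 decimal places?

8.11 GiB

Track A: 3 h 2 min 43 s = 10,963 s; 28,000 × 10,963 × 3 × 6 = 5,525,352,000 bytes.
Track B: 96,000 × 752 × 1 × 2 = 144,384,000 bytes.
Track C: 38 minutes 34 seconds = 2,314 s; 50,400 × 2,314 × 4 × 4 = 1,866,009,600 bytes.
Track D: 24 minutes 7 seconds = 1,447 s; 32,000 × 1,447 × 3 × 8 = 1,111,296,000 bytes.
Track E: 11,025 × 473 × 1 × 1 = 5,214,825 bytes.
Track F: 18,900 × 672 × 1 × 4 = 50,803,200 bytes.
Total = 8,703,059,625 bytes = 8.11 GiB.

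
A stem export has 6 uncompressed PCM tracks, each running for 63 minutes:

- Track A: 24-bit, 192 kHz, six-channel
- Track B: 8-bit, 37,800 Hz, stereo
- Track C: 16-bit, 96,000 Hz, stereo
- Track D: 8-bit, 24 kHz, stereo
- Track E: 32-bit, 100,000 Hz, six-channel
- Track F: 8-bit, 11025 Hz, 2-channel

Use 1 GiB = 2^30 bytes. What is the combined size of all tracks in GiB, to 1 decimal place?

22.5 GiB

63 minutes = 3,780 s.
Track A: 192,000 × 3,780 × 3 × 6 = 13,063,680,000 bytes.
Track B: 37,800 × 3,780 × 1 × 2 = 285,768,000 bytes.
Track C: 96,000 × 3,780 × 2 × 2 = 1,451,520,000 bytes.
Track D: 24,000 × 3,780 × 1 × 2 = 181,440,000 bytes.
Track E: 100,000 × 3,780 × 4 × 6 = 9,072,000,000 bytes.
Track F: 11,025 × 3,780 × 1 × 2 = 83,349,000 bytes.
Total = 24,137,757,000 bytes = 22.5 GiB.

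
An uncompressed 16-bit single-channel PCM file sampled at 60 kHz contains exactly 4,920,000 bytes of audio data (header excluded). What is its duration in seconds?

41 seconds

Byte rate = 60,000 × 2 × 1 = 120,000 bytes/s.
Duration = 4,920,000 / 120,000 = 41 s.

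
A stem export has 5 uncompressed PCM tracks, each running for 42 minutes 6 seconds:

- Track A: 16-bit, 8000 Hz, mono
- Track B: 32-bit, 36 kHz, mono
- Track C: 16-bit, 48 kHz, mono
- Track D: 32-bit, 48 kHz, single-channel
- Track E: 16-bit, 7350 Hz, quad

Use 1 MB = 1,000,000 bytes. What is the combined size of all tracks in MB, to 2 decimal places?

42 minutes 6 seconds = 2,526 s.
Track A: 8,000 × 2,526 × 2 × 1 = 40,416,000 bytes.
Track B: 36,000 × 2,526 × 4 × 1 = 363,744,000 bytes.
Track C: 48,000 × 2,526 × 2 × 1 = 242,496,000 bytes.
Track D: 48,000 × 2,526 × 4 × 1 = 484,992,000 bytes.
Track E: 7,350 × 2,526 × 2 × 4 = 148,528,800 bytes.
Total = 1,280,176,800 bytes = 1280.18 MB.

1280.18 MB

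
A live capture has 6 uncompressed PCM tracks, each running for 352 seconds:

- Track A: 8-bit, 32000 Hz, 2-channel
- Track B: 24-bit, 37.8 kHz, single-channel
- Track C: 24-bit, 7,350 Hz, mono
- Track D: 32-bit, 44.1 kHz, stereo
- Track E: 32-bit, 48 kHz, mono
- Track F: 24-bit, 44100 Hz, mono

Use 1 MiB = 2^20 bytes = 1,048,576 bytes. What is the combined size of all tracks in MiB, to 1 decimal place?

294.3 MiB

Track A: 32,000 × 352 × 1 × 2 = 22,528,000 bytes.
Track B: 37,800 × 352 × 3 × 1 = 39,916,800 bytes.
Track C: 7,350 × 352 × 3 × 1 = 7,761,600 bytes.
Track D: 44,100 × 352 × 4 × 2 = 124,185,600 bytes.
Track E: 48,000 × 352 × 4 × 1 = 67,584,000 bytes.
Track F: 44,100 × 352 × 3 × 1 = 46,569,600 bytes.
Total = 308,545,600 bytes = 294.3 MiB.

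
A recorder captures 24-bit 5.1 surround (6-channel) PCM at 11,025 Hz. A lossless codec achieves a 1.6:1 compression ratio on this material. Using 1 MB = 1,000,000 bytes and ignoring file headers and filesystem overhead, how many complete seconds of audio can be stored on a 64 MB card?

515 seconds

Uncompressed byte rate = 11,025 × 3 × 6 = 198,450 bytes/s.
After 1.6:1 compression, effective rate ≈ 124031.25 bytes/s.
Capacity = 64 × 1,000,000 = 64,000,000 bytes.
64,000,000 / effective rate ≈ 516 s → 515 seconds.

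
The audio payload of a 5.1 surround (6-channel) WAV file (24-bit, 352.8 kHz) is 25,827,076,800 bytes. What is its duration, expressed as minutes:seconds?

Byte rate = 352,800 × 3 × 6 = 6,350,400 bytes/s.
Duration = 25,827,076,800 / 6,350,400 = 4,067 s.
4,067 s = 67:47.

67:47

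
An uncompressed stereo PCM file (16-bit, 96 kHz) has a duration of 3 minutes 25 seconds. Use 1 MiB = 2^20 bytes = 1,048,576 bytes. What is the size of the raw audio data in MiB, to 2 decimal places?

Duration = 3 minutes 25 seconds = 205 s.
Bytes = 96,000 samples/s × 205 s × 2 bytes/sample × 2 ch = 78,720,000 bytes.
78,720,000 / 1,048,576 = 75.07 MiB.

75.07 MiB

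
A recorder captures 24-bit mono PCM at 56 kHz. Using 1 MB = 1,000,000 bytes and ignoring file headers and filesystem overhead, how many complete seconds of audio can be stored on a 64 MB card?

Uncompressed byte rate = 56,000 × 3 × 1 = 168,000 bytes/s.
Capacity = 64 × 1,000,000 = 64,000,000 bytes.
64,000,000 / 168,000 ≈ 380.95 s → 380 seconds.

380 seconds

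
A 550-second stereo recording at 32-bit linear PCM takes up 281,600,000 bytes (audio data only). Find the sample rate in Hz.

Bytes = sample_rate × seconds × bytes_per_sample × channels.
sample_rate = 281,600,000 / (550 × 4 × 2) = 281,600,000 / 4,400 = 64,000 Hz.

64,000 Hz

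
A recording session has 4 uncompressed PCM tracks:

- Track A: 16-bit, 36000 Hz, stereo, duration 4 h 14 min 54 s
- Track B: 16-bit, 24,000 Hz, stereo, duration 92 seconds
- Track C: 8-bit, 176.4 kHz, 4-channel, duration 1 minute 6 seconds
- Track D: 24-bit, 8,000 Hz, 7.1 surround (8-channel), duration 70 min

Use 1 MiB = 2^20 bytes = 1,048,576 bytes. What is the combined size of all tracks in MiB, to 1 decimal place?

2922.2 MiB

Track A: 4 h 14 min 54 s = 15,294 s; 36,000 × 15,294 × 2 × 2 = 2,202,336,000 bytes.
Track B: 24,000 × 92 × 2 × 2 = 8,832,000 bytes.
Track C: 1 minute 6 seconds = 66 s; 176,400 × 66 × 1 × 4 = 46,569,600 bytes.
Track D: 70 min = 4,200 s; 8,000 × 4,200 × 3 × 8 = 806,400,000 bytes.
Total = 3,064,137,600 bytes = 2922.2 MiB.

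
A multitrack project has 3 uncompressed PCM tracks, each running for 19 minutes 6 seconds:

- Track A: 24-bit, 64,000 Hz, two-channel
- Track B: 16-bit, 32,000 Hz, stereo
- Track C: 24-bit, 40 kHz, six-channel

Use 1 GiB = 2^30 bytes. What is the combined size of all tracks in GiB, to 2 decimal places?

1.31 GiB

19 minutes 6 seconds = 1,146 s.
Track A: 64,000 × 1,146 × 3 × 2 = 440,064,000 bytes.
Track B: 32,000 × 1,146 × 2 × 2 = 146,688,000 bytes.
Track C: 40,000 × 1,146 × 3 × 6 = 825,120,000 bytes.
Total = 1,411,872,000 bytes = 1.31 GiB.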